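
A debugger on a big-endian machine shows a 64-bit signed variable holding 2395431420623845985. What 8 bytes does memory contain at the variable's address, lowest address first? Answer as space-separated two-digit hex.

2395431420623845985 in hexadecimal, padded to 64 bits, is 0x213E482F7E17FA61.
Split into bytes (most-significant first): 21 3E 48 2F 7E 17 FA 61.
Big-endian stores the most-significant byte at the lowest address.
So the memory order matches the most-significant-first order: 21 3E 48 2F 7E 17 FA 61.

21 3E 48 2F 7E 17 FA 61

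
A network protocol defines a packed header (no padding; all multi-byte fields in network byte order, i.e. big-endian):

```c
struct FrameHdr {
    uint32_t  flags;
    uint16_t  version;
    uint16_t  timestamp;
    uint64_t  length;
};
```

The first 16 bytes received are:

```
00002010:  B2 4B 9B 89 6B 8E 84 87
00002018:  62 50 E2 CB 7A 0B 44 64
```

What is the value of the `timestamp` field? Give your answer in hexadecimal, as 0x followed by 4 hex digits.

0x8487

`timestamp` follows `flags` (4 B), `version` (2 B), so it starts at offset 4 + 2 = 6 and occupies 2 bytes.
Bytes at offsets 6..7: 84 87.
Big-endian: lowest address holds the most-significant byte.
The bytes are already most-significant first: 0x8487.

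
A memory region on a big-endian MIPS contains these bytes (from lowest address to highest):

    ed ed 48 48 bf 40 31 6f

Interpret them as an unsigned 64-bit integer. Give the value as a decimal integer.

17144438833752846703

In big-endian order the high byte comes first in memory.
The bytes are already most-significant first: 0xEDED4848BF40316F.
0xEDED4848BF40316F = 17144438833752846703.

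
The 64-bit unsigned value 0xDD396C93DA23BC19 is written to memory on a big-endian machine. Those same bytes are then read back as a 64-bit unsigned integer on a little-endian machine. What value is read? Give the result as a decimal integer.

1854396568252987869

Stored big-endian, the bytes at ascending addresses are DD 39 6C 93 DA 23 BC 19.
Read back as little-endian, the first byte is least significant, giving 0x19BC23DA936C39DD.
0x19BC23DA936C39DD = 1854396568252987869.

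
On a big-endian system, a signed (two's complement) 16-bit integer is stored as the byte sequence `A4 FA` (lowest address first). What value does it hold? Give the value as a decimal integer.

Big-endian stores the most-significant byte at the lowest address.
The bytes are already most-significant first: 0xA4FA.
Top bit is set, so as a signed 16-bit value this is 0xA4FA − 2^16 = -23302.

-23302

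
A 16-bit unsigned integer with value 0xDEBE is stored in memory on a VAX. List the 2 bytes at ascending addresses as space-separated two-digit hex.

BE DE

Split into bytes (most-significant first): DE BE.
Little-endian stores the least-significant byte at the lowest address.
So at ascending addresses the bytes are BE DE.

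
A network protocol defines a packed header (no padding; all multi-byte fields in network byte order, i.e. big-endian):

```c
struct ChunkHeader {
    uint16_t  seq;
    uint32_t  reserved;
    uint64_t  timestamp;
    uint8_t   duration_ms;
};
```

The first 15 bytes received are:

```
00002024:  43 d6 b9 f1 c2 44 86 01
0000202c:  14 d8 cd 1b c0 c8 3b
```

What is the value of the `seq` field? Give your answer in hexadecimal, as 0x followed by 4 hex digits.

`seq` is the first field, at byte offset 0, occupying 2 bytes.
Bytes at offsets 0..1: 43 D6.
Big-endian stores the most-significant byte at the lowest address.
The bytes are already most-significant first: 0x43D6.

0x43D6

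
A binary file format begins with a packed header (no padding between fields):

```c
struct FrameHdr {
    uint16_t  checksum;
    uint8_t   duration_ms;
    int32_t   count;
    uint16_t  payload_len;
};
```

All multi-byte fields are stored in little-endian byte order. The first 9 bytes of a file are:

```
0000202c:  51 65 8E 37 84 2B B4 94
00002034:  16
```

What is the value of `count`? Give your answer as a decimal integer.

`count` follows `checksum` (2 B), `duration_ms` (1 B), so it starts at offset 2 + 1 = 3 and occupies 4 bytes.
Bytes at offsets 3..6: 37 84 2B B4.
Little-endian: lowest address holds the least-significant byte.
Reassemble most-significant byte first: B4 2B 84 37 → 0xB42B8437.
Top bit is set, so as a signed 32-bit value this is 0xB42B8437 − 2^32 = -1272216521.

-1272216521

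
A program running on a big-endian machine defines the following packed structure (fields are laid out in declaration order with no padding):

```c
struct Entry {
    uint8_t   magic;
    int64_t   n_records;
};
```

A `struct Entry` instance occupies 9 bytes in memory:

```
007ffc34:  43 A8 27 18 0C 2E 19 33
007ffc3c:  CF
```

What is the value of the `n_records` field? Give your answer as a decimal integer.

-6330064310653865009

`n_records` follows `magic` (1 byte), so it starts at byte offset 1 and occupies 8 bytes.
Bytes at offsets 1..8: A8 27 18 0C 2E 19 33 CF.
Big-endian: lowest address holds the most-significant byte.
The bytes are already most-significant first: 0xA827180C2E1933CF.
Top bit is set, so as a signed 64-bit value this is 0xA827180C2E1933CF − 2^64 = -6330064310653865009.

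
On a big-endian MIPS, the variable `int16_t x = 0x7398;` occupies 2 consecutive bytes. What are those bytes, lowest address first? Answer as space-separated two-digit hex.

73 98

Split into bytes (most-significant first): 73 98.
Big-endian stores the most-significant byte at the lowest address.
So the memory order matches the most-significant-first order: 73 98.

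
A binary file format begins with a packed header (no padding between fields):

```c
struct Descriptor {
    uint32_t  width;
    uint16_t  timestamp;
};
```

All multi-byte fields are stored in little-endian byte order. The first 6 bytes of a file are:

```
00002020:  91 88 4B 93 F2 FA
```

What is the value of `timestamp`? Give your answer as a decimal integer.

`timestamp` follows `width` (4 bytes), so it starts at byte offset 4 and occupies 2 bytes.
Bytes at offsets 4..5: F2 FA.
In little-endian order the low byte comes first in memory.
Reassemble most-significant byte first: FA F2 → 0xFAF2.
0xFAF2 = 64242.

64242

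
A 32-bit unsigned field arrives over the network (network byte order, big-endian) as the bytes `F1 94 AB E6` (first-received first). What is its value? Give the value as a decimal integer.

4053052390

Big-endian stores the most-significant byte at the lowest address.
The bytes are already most-significant first: 0xF194ABE6.
0xF194ABE6 = 4053052390.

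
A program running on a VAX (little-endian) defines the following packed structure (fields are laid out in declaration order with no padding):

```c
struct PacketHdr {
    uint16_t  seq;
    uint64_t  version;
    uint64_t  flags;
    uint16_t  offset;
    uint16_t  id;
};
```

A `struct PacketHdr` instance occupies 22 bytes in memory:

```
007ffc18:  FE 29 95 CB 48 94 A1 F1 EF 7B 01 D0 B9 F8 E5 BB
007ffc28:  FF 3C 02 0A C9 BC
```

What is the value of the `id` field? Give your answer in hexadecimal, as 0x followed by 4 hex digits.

0xBCC9

`id` follows `seq` (2 B), `version` (8 B), `flags` (8 B), `offset` (2 B), so it starts at offset 2 + 8 + 8 + 2 = 20 and occupies 2 bytes.
Bytes at offsets 20..21: C9 BC.
Little-endian stores the least-significant byte at the lowest address.
Reassemble most-significant byte first: BC C9 → 0xBCC9.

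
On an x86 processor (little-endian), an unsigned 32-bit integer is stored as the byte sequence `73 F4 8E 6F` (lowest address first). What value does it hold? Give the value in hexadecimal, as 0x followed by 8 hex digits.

Little-endian: lowest address holds the least-significant byte.
Reassemble most-significant byte first: 6F 8E F4 73 → 0x6F8EF473.

0x6F8EF473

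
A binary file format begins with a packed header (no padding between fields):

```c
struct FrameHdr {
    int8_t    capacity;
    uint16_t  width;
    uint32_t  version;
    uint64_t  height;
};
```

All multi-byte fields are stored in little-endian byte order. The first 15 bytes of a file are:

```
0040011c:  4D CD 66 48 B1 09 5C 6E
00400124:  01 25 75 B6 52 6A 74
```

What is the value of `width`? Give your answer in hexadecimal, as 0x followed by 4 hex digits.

`width` follows `capacity` (1 byte), so it starts at byte offset 1 and occupies 2 bytes.
Bytes at offsets 1..2: CD 66.
Little-endian: lowest address holds the least-significant byte.
Reassemble most-significant byte first: 66 CD → 0x66CD.

0x66CD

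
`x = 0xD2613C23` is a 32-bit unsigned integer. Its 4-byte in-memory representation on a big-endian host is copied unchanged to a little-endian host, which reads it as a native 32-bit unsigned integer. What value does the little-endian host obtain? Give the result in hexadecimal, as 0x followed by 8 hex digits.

Stored big-endian, the bytes at ascending addresses are D2 61 3C 23.
Read back as little-endian, the first byte is least significant, giving 0x233C61D2.

0x233C61D2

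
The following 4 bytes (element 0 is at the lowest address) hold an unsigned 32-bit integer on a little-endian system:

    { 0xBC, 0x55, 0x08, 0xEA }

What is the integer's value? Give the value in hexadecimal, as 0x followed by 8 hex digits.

0xEA0855BC

Little-endian stores the least-significant byte at the lowest address.
Reassemble most-significant byte first: EA 08 55 BC → 0xEA0855BC.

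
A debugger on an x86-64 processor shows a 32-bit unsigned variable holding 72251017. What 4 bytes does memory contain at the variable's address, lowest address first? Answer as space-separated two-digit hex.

89 76 4E 04

72251017 in hexadecimal, padded to 32 bits, is 0x044E7689.
Split into bytes (most-significant first): 04 4E 76 89.
In little-endian order the low byte comes first in memory.
So at ascending addresses the bytes are 89 76 4E 04.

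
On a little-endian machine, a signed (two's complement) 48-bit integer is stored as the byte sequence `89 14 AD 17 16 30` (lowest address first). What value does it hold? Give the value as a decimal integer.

52871444632713

Little-endian: lowest address holds the least-significant byte.
Reassemble most-significant byte first: 30 16 17 AD 14 89 → 0x301617AD1489.
0x301617AD1489 = 52871444632713.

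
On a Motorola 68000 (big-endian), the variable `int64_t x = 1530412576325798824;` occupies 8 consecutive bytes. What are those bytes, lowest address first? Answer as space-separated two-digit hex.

15 3D 1E 21 33 B0 8B A8

1530412576325798824 in hexadecimal, padded to 64 bits, is 0x153D1E2133B08BA8.
Split into bytes (most-significant first): 15 3D 1E 21 33 B0 8B A8.
Big-endian stores the most-significant byte at the lowest address.
So the memory order matches the most-significant-first order: 15 3D 1E 21 33 B0 8B A8.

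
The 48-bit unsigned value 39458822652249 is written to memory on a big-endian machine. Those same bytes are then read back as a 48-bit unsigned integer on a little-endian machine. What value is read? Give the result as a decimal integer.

98411042431779

39458822652249 in 48-bit hexadecimal is 0x23E3391B8159.
Stored big-endian, the bytes at ascending addresses are 23 E3 39 1B 81 59.
Read back as little-endian, the first byte is least significant, giving 0x59811B39E323.
0x59811B39E323 = 98411042431779.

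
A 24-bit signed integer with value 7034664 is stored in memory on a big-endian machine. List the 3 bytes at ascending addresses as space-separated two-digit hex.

6B 57 28

7034664 in hexadecimal, padded to 24 bits, is 0x6B5728.
Split into bytes (most-significant first): 6B 57 28.
In big-endian order the high byte comes first in memory.
So the memory order matches the most-significant-first order: 6B 57 28.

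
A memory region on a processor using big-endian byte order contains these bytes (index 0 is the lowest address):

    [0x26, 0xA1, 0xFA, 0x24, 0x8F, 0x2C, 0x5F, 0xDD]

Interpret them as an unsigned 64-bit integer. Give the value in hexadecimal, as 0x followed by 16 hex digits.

Big-endian: lowest address holds the most-significant byte.
The bytes are already most-significant first: 0x26A1FA248F2C5FDD.

0x26A1FA248F2C5FDD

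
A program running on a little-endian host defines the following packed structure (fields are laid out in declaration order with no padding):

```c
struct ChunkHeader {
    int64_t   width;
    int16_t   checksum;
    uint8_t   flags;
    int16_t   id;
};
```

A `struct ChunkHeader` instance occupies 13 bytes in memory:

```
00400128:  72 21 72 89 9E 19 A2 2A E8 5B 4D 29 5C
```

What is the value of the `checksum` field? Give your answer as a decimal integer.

23528

`checksum` follows `width` (8 bytes), so it starts at byte offset 8 and occupies 2 bytes.
Bytes at offsets 8..9: E8 5B.
In little-endian order the low byte comes first in memory.
Reassemble most-significant byte first: 5B E8 → 0x5BE8.
0x5BE8 = 23528.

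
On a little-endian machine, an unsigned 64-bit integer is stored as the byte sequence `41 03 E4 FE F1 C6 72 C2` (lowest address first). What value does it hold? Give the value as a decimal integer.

14011480133368808257

Little-endian stores the least-significant byte at the lowest address.
Reassemble most-significant byte first: C2 72 C6 F1 FE E4 03 41 → 0xC272C6F1FEE40341.
0xC272C6F1FEE40341 = 14011480133368808257.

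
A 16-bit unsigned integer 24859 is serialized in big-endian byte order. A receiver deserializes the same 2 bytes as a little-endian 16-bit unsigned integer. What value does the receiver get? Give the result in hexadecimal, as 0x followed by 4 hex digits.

24859 in 16-bit hexadecimal is 0x611B.
Stored big-endian, the bytes at ascending addresses are 61 1B.
Read back as little-endian, the first byte is least significant, giving 0x1B61.

0x1B61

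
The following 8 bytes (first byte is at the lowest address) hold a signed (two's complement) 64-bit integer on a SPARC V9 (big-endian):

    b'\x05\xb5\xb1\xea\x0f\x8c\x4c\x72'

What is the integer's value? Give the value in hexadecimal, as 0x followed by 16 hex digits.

In big-endian order the high byte comes first in memory.
The bytes are already most-significant first: 0x05B5B1EA0F8C4C72.

0x05B5B1EA0F8C4C72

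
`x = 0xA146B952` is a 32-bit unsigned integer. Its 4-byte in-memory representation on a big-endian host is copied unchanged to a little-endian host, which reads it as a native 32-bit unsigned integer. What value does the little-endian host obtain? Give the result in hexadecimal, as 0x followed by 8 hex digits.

Stored big-endian, the bytes at ascending addresses are A1 46 B9 52.
Read back as little-endian, the first byte is least significant, giving 0x52B946A1.

0x52B946A1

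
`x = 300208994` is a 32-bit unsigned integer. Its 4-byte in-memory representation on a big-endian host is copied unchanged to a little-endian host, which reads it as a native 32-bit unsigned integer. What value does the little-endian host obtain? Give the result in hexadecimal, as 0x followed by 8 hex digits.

0x62D3E411

300208994 in 32-bit hexadecimal is 0x11E4D362.
Stored big-endian, the bytes at ascending addresses are 11 E4 D3 62.
Read back as little-endian, the first byte is least significant, giving 0x62D3E411.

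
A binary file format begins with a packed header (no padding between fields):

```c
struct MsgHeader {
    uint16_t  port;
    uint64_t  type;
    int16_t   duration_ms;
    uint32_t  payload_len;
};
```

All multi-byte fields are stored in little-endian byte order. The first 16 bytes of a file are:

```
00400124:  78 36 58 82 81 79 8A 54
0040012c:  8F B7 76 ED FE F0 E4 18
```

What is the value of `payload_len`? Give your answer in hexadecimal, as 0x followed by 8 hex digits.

`payload_len` follows `port` (2 B), `type` (8 B), `duration_ms` (2 B), so it starts at offset 2 + 8 + 2 = 12 and occupies 4 bytes.
Bytes at offsets 12..15: FE F0 E4 18.
In little-endian order the low byte comes first in memory.
Reassemble most-significant byte first: 18 E4 F0 FE → 0x18E4F0FE.

0x18E4F0FE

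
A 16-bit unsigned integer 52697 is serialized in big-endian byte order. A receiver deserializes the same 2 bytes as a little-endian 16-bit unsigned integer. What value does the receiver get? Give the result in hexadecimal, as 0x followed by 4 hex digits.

0xD9CD

52697 in 16-bit hexadecimal is 0xCDD9.
Stored big-endian, the bytes at ascending addresses are CD D9.
Read back as little-endian, the first byte is least significant, giving 0xD9CD.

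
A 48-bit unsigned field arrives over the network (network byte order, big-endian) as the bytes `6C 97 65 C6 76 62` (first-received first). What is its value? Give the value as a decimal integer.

119397503366754

Big-endian stores the most-significant byte at the lowest address.
The bytes are already most-significant first: 0x6C9765C67662.
0x6C9765C67662 = 119397503366754.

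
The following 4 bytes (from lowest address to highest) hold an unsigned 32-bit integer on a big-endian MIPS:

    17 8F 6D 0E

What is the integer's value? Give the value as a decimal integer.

In big-endian order the high byte comes first in memory.
The bytes are already most-significant first: 0x178F6D0E.
0x178F6D0E = 395275534.

395275534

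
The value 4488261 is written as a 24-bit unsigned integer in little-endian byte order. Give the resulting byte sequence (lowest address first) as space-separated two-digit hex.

45 7C 44

4488261 in hexadecimal, padded to 24 bits, is 0x447C45.
Split into bytes (most-significant first): 44 7C 45.
Little-endian: lowest address holds the least-significant byte.
So at ascending addresses the bytes are 45 7C 44.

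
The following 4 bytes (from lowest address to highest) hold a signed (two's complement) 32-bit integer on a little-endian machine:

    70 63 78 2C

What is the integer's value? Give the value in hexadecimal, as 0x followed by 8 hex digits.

0x2C786370

In little-endian order the low byte comes first in memory.
Reassemble most-significant byte first: 2C 78 63 70 → 0x2C786370.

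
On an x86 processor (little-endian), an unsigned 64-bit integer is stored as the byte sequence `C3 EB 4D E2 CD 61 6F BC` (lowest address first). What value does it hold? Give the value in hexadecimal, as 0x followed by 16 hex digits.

0xBC6F61CDE24DEBC3

Little-endian stores the least-significant byte at the lowest address.
Reassemble most-significant byte first: BC 6F 61 CD E2 4D EB C3 → 0xBC6F61CDE24DEBC3.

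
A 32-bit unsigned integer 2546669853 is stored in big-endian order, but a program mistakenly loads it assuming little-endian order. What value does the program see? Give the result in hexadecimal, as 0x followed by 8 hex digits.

0x1D19CB97

2546669853 in 32-bit hexadecimal is 0x97CB191D.
Stored big-endian, the bytes at ascending addresses are 97 CB 19 1D.
Read back as little-endian, the first byte is least significant, giving 0x1D19CB97.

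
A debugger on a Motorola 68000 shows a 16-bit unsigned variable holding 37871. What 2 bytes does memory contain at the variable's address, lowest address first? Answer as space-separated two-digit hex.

37871 in hexadecimal, padded to 16 bits, is 0x93EF.
Split into bytes (most-significant first): 93 EF.
Big-endian: lowest address holds the most-significant byte.
So the memory order matches the most-significant-first order: 93 EF.

93 EF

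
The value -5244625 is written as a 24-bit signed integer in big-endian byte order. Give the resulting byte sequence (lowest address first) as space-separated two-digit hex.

AF F9 2F

Two's complement of -5244625 in 24 bits: 5244625 = 0x5006D1; invert → 0xAFF92E; add 1 → 0xAFF92F.
Split into bytes (most-significant first): AF F9 2F.
In big-endian order the high byte comes first in memory.
So the memory order matches the most-significant-first order: AF F9 2F.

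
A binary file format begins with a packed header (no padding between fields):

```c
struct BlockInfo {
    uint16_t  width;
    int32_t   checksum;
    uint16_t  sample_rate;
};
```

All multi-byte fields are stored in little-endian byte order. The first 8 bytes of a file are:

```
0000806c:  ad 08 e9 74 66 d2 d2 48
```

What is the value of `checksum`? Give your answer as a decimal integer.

`checksum` follows `width` (2 bytes), so it starts at byte offset 2 and occupies 4 bytes.
Bytes at offsets 2..5: E9 74 66 D2.
Little-endian: lowest address holds the least-significant byte.
Reassemble most-significant byte first: D2 66 74 E9 → 0xD26674E9.
Top bit is set, so as a signed 32-bit value this is 0xD26674E9 − 2^32 = -765037335.

-765037335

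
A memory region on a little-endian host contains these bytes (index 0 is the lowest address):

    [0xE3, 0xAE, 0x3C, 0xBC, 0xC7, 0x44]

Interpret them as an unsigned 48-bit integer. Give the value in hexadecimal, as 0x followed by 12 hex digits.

0x44C7BC3CAEE3

Little-endian: lowest address holds the least-significant byte.
Reassemble most-significant byte first: 44 C7 BC 3C AE E3 → 0x44C7BC3CAEE3.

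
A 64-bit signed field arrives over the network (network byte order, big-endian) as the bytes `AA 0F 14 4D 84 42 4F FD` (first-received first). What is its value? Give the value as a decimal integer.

-6192708639447166979

In big-endian order the high byte comes first in memory.
The bytes are already most-significant first: 0xAA0F144D84424FFD.
Top bit is set, so as a signed 64-bit value this is 0xAA0F144D84424FFD − 2^64 = -6192708639447166979.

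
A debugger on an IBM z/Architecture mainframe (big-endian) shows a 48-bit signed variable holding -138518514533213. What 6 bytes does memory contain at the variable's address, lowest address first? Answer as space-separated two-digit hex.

Two's complement of -138518514533213 in 48 bits: 138518514533213 = 0x7DFB5ADA835D; invert → 0x8204A5257CA2; add 1 → 0x8204A5257CA3.
Split into bytes (most-significant first): 82 04 A5 25 7C A3.
In big-endian order the high byte comes first in memory.
So the memory order matches the most-significant-first order: 82 04 A5 25 7C A3.

82 04 A5 25 7C A3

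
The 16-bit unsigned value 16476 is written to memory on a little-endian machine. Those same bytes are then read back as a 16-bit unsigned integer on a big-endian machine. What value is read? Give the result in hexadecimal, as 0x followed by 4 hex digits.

16476 in 16-bit hexadecimal is 0x405C.
Stored little-endian, the bytes at ascending addresses are 5C 40.
Read back as big-endian, the last byte is least significant, giving 0x5C40.

0x5C40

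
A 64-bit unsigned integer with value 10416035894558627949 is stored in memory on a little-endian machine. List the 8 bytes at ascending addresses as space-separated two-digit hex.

6D 98 E2 A6 75 31 8D 90

10416035894558627949 in hexadecimal, padded to 64 bits, is 0x908D3175A6E2986D.
Split into bytes (most-significant first): 90 8D 31 75 A6 E2 98 6D.
Little-endian: lowest address holds the least-significant byte.
So at ascending addresses the bytes are 6D 98 E2 A6 75 31 8D 90.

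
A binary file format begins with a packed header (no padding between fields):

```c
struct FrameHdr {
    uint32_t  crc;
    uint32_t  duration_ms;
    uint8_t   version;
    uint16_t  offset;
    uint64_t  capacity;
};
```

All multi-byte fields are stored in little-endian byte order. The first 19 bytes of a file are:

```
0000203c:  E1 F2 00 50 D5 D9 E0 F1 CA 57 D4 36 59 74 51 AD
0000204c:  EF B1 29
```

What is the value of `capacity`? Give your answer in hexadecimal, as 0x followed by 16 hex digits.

0x29B1EFAD51745936

`capacity` follows `crc` (4 B), `duration_ms` (4 B), `version` (1 B), `offset` (2 B), so it starts at offset 4 + 4 + 1 + 2 = 11 and occupies 8 bytes.
Bytes at offsets 11..18: 36 59 74 51 AD EF B1 29.
Little-endian stores the least-significant byte at the lowest address.
Reassemble most-significant byte first: 29 B1 EF AD 51 74 59 36 → 0x29B1EFAD51745936.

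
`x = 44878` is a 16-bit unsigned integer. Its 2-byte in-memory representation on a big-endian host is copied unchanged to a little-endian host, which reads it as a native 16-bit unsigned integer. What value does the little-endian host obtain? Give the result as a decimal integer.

20143

44878 in 16-bit hexadecimal is 0xAF4E.
Stored big-endian, the bytes at ascending addresses are AF 4E.
Read back as little-endian, the first byte is least significant, giving 0x4EAF.
0x4EAF = 20143.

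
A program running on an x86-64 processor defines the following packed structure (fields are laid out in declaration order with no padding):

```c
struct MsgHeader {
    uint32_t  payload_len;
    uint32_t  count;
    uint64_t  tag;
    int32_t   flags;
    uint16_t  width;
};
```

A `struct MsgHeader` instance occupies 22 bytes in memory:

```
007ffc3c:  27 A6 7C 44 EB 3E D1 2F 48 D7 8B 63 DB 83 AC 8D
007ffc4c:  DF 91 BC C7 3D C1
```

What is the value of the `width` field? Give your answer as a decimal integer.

49469

`width` follows `payload_len` (4 B), `count` (4 B), `tag` (8 B), `flags` (4 B), so it starts at offset 4 + 4 + 8 + 4 = 20 and occupies 2 bytes.
Bytes at offsets 20..21: 3D C1.
Little-endian: lowest address holds the least-significant byte.
Reassemble most-significant byte first: C1 3D → 0xC13D.
0xC13D = 49469.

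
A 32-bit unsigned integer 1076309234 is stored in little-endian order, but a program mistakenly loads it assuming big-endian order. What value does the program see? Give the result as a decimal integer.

4062979904

1076309234 in 32-bit hexadecimal is 0x40272CF2.
Stored little-endian, the bytes at ascending addresses are F2 2C 27 40.
Read back as big-endian, the last byte is least significant, giving 0xF22C2740.
0xF22C2740 = 4062979904.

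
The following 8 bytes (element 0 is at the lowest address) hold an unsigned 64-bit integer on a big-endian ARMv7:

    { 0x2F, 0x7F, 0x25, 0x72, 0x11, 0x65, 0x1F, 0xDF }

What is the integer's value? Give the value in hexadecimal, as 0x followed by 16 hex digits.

0x2F7F257211651FDF

Big-endian: lowest address holds the most-significant byte.
The bytes are already most-significant first: 0x2F7F257211651FDF.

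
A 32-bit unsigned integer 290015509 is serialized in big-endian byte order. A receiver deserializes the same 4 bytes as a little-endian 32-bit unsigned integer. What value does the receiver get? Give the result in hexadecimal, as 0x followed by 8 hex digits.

290015509 in 32-bit hexadecimal is 0x11494915.
Stored big-endian, the bytes at ascending addresses are 11 49 49 15.
Read back as little-endian, the first byte is least significant, giving 0x15494911.

0x15494911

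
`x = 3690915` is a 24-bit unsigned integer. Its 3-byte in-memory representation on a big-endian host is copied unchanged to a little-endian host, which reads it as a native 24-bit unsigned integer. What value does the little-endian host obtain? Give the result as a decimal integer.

3690915 in 24-bit hexadecimal is 0x3851A3.
Stored big-endian, the bytes at ascending addresses are 38 51 A3.
Read back as little-endian, the first byte is least significant, giving 0xA35138.
0xA35138 = 10703160.

10703160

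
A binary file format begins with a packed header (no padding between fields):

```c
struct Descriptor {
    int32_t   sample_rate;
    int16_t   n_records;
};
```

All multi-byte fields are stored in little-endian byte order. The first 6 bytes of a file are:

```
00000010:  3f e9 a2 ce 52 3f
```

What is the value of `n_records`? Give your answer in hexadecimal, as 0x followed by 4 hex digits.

`n_records` follows `sample_rate` (4 bytes), so it starts at byte offset 4 and occupies 2 bytes.
Bytes at offsets 4..5: 52 3F.
Little-endian stores the least-significant byte at the lowest address.
Reassemble most-significant byte first: 3F 52 → 0x3F52.

0x3F52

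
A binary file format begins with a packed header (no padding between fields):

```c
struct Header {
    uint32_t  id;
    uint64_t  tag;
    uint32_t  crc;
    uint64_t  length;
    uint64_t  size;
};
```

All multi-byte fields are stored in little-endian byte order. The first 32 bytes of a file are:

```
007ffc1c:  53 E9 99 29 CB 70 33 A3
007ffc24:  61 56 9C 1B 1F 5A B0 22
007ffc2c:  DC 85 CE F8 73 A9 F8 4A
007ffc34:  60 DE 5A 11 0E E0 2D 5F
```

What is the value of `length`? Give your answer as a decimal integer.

5402254068591527388

`length` follows `id` (4 B), `tag` (8 B), `crc` (4 B), so it starts at offset 4 + 8 + 4 = 16 and occupies 8 bytes.
Bytes at offsets 16..23: DC 85 CE F8 73 A9 F8 4A.
In little-endian order the low byte comes first in memory.
Reassemble most-significant byte first: 4A F8 A9 73 F8 CE 85 DC → 0x4AF8A973F8CE85DC.
0x4AF8A973F8CE85DC = 5402254068591527388.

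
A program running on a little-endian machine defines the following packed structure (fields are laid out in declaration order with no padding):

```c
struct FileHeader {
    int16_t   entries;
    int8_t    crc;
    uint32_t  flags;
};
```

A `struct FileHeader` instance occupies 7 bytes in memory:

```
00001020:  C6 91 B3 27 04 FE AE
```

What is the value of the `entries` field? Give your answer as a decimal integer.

`entries` is the first field, at byte offset 0, occupying 2 bytes.
Bytes at offsets 0..1: C6 91.
Little-endian stores the least-significant byte at the lowest address.
Reassemble most-significant byte first: 91 C6 → 0x91C6.
Top bit is set, so as a signed 16-bit value this is 0x91C6 − 2^16 = -28218.

-28218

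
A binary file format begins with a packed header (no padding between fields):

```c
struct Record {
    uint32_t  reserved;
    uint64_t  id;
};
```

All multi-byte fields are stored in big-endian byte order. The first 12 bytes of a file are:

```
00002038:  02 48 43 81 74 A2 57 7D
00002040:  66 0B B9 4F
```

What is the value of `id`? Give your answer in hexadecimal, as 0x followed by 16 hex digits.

0x74A2577D660BB94F

`id` follows `reserved` (4 bytes), so it starts at byte offset 4 and occupies 8 bytes.
Bytes at offsets 4..11: 74 A2 57 7D 66 0B B9 4F.
In big-endian order the high byte comes first in memory.
The bytes are already most-significant first: 0x74A2577D660BB94F.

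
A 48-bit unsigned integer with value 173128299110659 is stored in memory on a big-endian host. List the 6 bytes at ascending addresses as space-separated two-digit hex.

173128299110659 in hexadecimal, padded to 48 bits, is 0x9D7592C4E103.
Split into bytes (most-significant first): 9D 75 92 C4 E1 03.
Big-endian stores the most-significant byte at the lowest address.
So the memory order matches the most-significant-first order: 9D 75 92 C4 E1 03.

9D 75 92 C4 E1 03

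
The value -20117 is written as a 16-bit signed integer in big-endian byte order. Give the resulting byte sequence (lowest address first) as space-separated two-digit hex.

Two's complement of -20117 in 16 bits: 20117 = 0x4E95; invert → 0xB16A; add 1 → 0xB16B.
Split into bytes (most-significant first): B1 6B.
Big-endian stores the most-significant byte at the lowest address.
So the memory order matches the most-significant-first order: B1 6B.

B1 6B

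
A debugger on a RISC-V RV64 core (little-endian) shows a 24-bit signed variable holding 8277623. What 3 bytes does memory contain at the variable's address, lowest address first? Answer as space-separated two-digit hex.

8277623 in hexadecimal, padded to 24 bits, is 0x7E4E77.
Split into bytes (most-significant first): 7E 4E 77.
Little-endian: lowest address holds the least-significant byte.
So at ascending addresses the bytes are 77 4E 7E.

77 4E 7E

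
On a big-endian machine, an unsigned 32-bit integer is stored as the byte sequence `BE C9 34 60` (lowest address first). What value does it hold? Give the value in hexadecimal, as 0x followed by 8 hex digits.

In big-endian order the high byte comes first in memory.
The bytes are already most-significant first: 0xBEC93460.

0xBEC93460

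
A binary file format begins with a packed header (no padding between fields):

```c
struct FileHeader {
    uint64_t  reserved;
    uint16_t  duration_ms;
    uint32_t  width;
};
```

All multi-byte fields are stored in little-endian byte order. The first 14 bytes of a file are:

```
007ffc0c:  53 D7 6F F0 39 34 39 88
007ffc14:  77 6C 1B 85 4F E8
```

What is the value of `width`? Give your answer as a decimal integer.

3897525531

`width` follows `reserved` (8 B), `duration_ms` (2 B), so it starts at offset 8 + 2 = 10 and occupies 4 bytes.
Bytes at offsets 10..13: 1B 85 4F E8.
In little-endian order the low byte comes first in memory.
Reassemble most-significant byte first: E8 4F 85 1B → 0xE84F851B.
0xE84F851B = 3897525531.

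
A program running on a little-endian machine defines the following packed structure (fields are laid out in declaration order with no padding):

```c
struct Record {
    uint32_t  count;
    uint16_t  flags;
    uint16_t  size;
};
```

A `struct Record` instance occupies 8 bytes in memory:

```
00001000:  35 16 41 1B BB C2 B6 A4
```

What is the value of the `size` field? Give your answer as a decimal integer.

`size` follows `count` (4 B), `flags` (2 B), so it starts at offset 4 + 2 = 6 and occupies 2 bytes.
Bytes at offsets 6..7: B6 A4.
Little-endian: lowest address holds the least-significant byte.
Reassemble most-significant byte first: A4 B6 → 0xA4B6.
0xA4B6 = 42166.

42166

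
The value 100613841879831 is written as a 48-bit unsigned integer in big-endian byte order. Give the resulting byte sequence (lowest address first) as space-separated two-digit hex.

100613841879831 in hexadecimal, padded to 48 bits, is 0x5B81FC4E0317.
Split into bytes (most-significant first): 5B 81 FC 4E 03 17.
Big-endian: lowest address holds the most-significant byte.
So the memory order matches the most-significant-first order: 5B 81 FC 4E 03 17.

5B 81 FC 4E 03 17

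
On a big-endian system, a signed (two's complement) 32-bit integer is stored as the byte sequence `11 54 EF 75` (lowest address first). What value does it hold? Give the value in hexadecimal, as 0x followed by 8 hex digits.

0x1154EF75

Big-endian: lowest address holds the most-significant byte.
The bytes are already most-significant first: 0x1154EF75.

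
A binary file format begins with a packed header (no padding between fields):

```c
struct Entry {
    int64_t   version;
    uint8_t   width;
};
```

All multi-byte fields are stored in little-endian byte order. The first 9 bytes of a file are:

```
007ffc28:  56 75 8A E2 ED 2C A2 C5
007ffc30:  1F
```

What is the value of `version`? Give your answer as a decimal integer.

-4205749701791025834

`version` is the first field, at byte offset 0, occupying 8 bytes.
Bytes at offsets 0..7: 56 75 8A E2 ED 2C A2 C5.
Little-endian stores the least-significant byte at the lowest address.
Reassemble most-significant byte first: C5 A2 2C ED E2 8A 75 56 → 0xC5A22CEDE28A7556.
Top bit is set, so as a signed 64-bit value this is 0xC5A22CEDE28A7556 − 2^64 = -4205749701791025834.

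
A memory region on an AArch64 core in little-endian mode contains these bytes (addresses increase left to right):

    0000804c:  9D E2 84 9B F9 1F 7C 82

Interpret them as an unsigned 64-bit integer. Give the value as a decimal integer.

9402425278959248029

Little-endian: lowest address holds the least-significant byte.
Reassemble most-significant byte first: 82 7C 1F F9 9B 84 E2 9D → 0x827C1FF99B84E29D.
0x827C1FF99B84E29D = 9402425278959248029.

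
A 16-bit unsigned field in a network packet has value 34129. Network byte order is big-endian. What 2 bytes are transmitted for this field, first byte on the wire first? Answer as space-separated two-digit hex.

34129 in hexadecimal, padded to 16 bits, is 0x8551.
Split into bytes (most-significant first): 85 51.
In big-endian order the high byte comes first in memory.
So the memory order matches the most-significant-first order: 85 51.

85 51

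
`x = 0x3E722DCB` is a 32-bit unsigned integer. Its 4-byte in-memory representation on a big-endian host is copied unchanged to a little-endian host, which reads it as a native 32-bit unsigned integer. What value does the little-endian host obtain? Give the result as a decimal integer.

3408753214

Stored big-endian, the bytes at ascending addresses are 3E 72 2D CB.
Read back as little-endian, the first byte is least significant, giving 0xCB2D723E.
0xCB2D723E = 3408753214.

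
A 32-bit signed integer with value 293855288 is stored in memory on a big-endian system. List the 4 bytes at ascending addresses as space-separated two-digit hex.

293855288 in hexadecimal, padded to 32 bits, is 0x1183E038.
Split into bytes (most-significant first): 11 83 E0 38.
Big-endian stores the most-significant byte at the lowest address.
So the memory order matches the most-significant-first order: 11 83 E0 38.

11 83 E0 38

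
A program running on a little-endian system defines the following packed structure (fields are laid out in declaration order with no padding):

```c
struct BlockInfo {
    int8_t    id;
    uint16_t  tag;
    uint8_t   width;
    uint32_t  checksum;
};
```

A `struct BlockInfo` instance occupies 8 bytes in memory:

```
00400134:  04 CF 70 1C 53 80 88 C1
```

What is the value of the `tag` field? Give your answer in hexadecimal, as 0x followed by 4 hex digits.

`tag` follows `id` (1 byte), so it starts at byte offset 1 and occupies 2 bytes.
Bytes at offsets 1..2: CF 70.
Little-endian: lowest address holds the least-significant byte.
Reassemble most-significant byte first: 70 CF → 0x70CF.

0x70CF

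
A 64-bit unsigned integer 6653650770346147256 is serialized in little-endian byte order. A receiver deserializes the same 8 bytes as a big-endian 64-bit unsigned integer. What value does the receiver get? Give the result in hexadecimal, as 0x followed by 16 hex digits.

6653650770346147256 in 64-bit hexadecimal is 0x5C56841F81FC7DB8.
Stored little-endian, the bytes at ascending addresses are B8 7D FC 81 1F 84 56 5C.
Read back as big-endian, the last byte is least significant, giving 0xB87DFC811F84565C.

0xB87DFC811F84565C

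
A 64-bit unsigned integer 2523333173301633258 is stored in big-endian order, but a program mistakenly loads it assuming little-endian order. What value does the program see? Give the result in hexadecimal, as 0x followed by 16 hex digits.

2523333173301633258 in 64-bit hexadecimal is 0x2304AE26E49A60EA.
Stored big-endian, the bytes at ascending addresses are 23 04 AE 26 E4 9A 60 EA.
Read back as little-endian, the first byte is least significant, giving 0xEA609AE426AE0423.

0xEA609AE426AE0423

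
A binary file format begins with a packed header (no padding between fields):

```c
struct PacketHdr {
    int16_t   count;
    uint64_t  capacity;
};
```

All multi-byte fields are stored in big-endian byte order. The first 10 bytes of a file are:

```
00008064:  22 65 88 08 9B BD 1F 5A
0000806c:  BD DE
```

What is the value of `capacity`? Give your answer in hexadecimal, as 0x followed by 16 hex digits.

0x88089BBD1F5ABDDE

`capacity` follows `count` (2 bytes), so it starts at byte offset 2 and occupies 8 bytes.
Bytes at offsets 2..9: 88 08 9B BD 1F 5A BD DE.
In big-endian order the high byte comes first in memory.
The bytes are already most-significant first: 0x88089BBD1F5ABDDE.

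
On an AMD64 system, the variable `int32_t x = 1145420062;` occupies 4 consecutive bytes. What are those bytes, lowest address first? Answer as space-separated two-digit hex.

1E B9 45 44

1145420062 in hexadecimal, padded to 32 bits, is 0x4445B91E.
Split into bytes (most-significant first): 44 45 B9 1E.
Little-endian stores the least-significant byte at the lowest address.
So at ascending addresses the bytes are 1E B9 45 44.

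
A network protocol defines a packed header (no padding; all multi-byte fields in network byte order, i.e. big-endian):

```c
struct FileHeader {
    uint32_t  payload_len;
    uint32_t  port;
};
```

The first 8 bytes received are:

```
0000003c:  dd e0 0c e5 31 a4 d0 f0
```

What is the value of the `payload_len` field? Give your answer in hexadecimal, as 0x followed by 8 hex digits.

0xDDE00CE5

`payload_len` is the first field, at byte offset 0, occupying 4 bytes.
Bytes at offsets 0..3: DD E0 0C E5.
Big-endian stores the most-significant byte at the lowest address.
The bytes are already most-significant first: 0xDDE00CE5.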